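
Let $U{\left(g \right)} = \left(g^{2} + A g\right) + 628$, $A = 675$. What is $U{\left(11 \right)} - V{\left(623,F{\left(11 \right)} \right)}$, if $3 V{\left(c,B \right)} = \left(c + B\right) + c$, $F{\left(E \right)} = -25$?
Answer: $7767$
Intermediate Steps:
$U{\left(g \right)} = 628 + g^{2} + 675 g$ ($U{\left(g \right)} = \left(g^{2} + 675 g\right) + 628 = 628 + g^{2} + 675 g$)
$V{\left(c,B \right)} = \frac{B}{3} + \frac{2 c}{3}$ ($V{\left(c,B \right)} = \frac{\left(c + B\right) + c}{3} = \frac{\left(B + c\right) + c}{3} = \frac{B + 2 c}{3} = \frac{B}{3} + \frac{2 c}{3}$)
$U{\left(11 \right)} - V{\left(623,F{\left(11 \right)} \right)} = \left(628 + 11^{2} + 675 \cdot 11\right) - \left(\frac{1}{3} \left(-25\right) + \frac{2}{3} \cdot 623\right) = \left(628 + 121 + 7425\right) - \left(- \frac{25}{3} + \frac{1246}{3}\right) = 8174 - 407 = 7767$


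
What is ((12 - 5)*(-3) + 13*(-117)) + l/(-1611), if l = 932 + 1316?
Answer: -2486410/1611 ≈ -1543.4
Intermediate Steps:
l = 2248
((12 - 5)*(-3) + 13*(-117)) + l/(-1611) = ((12 - 5)*(-3) + 13*(-117)) + 2248/(-1611) = (7*(-3) - 1521) + 2248*(-1/1611) = (-21 - 1521) - 2248/1611 = -1542 - 2248/1611 = -2486410/1611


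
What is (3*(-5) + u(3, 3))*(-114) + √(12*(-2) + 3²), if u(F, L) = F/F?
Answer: 1596 + I*√15 ≈ 1596.0 + 3.873*I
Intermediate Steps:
u(F, L) = 1
(3*(-5) + u(3, 3))*(-114) + √(12*(-2) + 3²) = (3*(-5) + 1)*(-114) + √(12*(-2) + 3²) = (-15 + 1)*(-114) + √(-24 + 9) = -14*(-114) + √(-15) = 1596 + I*√15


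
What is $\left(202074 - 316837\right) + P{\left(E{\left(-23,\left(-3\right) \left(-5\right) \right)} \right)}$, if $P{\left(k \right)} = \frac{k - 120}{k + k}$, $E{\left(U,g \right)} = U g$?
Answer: $- \frac{5279067}{46} \approx -1.1476 \cdot 10^{5}$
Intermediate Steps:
$P{\left(k \right)} = \frac{-120 + k}{2 k}$
$\left(202074 - 316837\right) + P{\left(E{\left(-23,\left(-3\right) \left(-5\right) \right)} \right)} = \left(202074 - 316837\right) + \frac{-120 - 23 \left(\left(-3\right) \left(-5\right)\right)}{2 \left(- 23 \left(\left(-3\right) \left(-5\right)\right)\right)} = -114763 + \frac{-120 - 345}{2 \left(\left(-23\right) 15\right)} = -114763 + \frac{-120 - 345}{2 \left(-345\right)} = -114763 + \frac{1}{2} \left(- \frac{1}{345}\right) \left(-465\right) = -114763 + \frac{31}{46} = - \frac{5279067}{46}$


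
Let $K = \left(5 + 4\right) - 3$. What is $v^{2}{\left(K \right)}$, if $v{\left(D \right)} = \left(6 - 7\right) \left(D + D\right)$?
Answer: $144$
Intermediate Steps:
$K = 6$ ($K = 9 - 3 = 6$)
$v{\left(D \right)} = - 2 D$
$v^{2}{\left(K \right)} = \left(\left(-2\right) 6\right)^{2} = \left(-12\right)^{2} = 144$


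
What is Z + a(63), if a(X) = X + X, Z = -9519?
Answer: -9393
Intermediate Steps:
a(X) = 2*X
Z + a(63) = -9519 + 2*63 = -9519 + 126 = -9393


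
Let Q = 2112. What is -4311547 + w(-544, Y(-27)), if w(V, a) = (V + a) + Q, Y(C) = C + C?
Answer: -4310033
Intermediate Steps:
Y(C) = 2*C
w(V, a) = 2112 + V + a (w(V, a) = (V + a) + 2112 = 2112 + V + a)
-4311547 + w(-544, Y(-27)) = -4311547 + (2112 - 544 + 2*(-27)) = -4311547 + (2112 - 544 - 54) = -4311547 + 1514 = -4310033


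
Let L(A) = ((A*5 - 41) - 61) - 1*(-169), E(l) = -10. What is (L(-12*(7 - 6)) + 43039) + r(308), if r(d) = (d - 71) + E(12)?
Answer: 43273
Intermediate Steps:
r(d) = -81 + d (r(d) = (d - 71) - 10 = (-71 + d) - 10 = -81 + d)
L(A) = 67 + 5*A (L(A) = ((5*A - 41) - 61) + 169 = ((-41 + 5*A) - 61) + 169 = (-102 + 5*A) + 169 = 67 + 5*A)
(L(-12*(7 - 6)) + 43039) + r(308) = ((67 + 5*(-12*(7 - 6))) + 43039) + (-81 + 308) = ((67 + 5*(-12*1)) + 43039) + 227 = ((67 + 5*(-12)) + 43039) + 227 = ((67 - 60) + 43039) + 227 = (7 + 43039) + 227 = 43046 + 227 = 43273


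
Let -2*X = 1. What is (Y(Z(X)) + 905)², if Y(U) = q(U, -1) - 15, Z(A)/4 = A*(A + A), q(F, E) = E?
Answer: 790321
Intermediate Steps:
X = -½ (X = -½*1 = -½ ≈ -0.50000)
Z(A) = 8*A² (Z(A) = 4*(A*(A + A)) = 4*(A*(2*A)) = 4*(2*A²) = 8*A²)
Y(U) = -16 (Y(U) = -1 - 15 = -16)
(Y(Z(X)) + 905)² = (-16 + 905)² = 889² = 790321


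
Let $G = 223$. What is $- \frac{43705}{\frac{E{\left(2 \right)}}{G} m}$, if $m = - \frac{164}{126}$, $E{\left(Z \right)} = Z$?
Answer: $\frac{614011545}{164} \approx 3.744 \cdot 10^{6}$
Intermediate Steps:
$m = - \frac{82}{63}$ ($m = \left(-164\right) \frac{1}{126} = - \frac{82}{63} \approx -1.3016$)
$- \frac{43705}{\frac{E{\left(2 \right)}}{G} m} = - \frac{43705}{\frac{2}{223} \left(- \frac{82}{63}\right)} = - \frac{43705}{- \frac{164}{14049}} = \left(-43705\right) \left(- \frac{14049}{164}\right) = \frac{614011545}{164}$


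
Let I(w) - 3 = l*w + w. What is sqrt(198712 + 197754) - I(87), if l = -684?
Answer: 59418 + sqrt(396466) ≈ 60048.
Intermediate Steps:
I(w) = 3 - 683*w (I(w) = 3 + (-684*w + w) = 3 - 683*w)
sqrt(198712 + 197754) - I(87) = sqrt(198712 + 197754) - (3 - 683*87) = sqrt(396466) - (3 - 59421) = sqrt(396466) - 1*(-59418) = sqrt(396466) + 59418 = 59418 + sqrt(396466)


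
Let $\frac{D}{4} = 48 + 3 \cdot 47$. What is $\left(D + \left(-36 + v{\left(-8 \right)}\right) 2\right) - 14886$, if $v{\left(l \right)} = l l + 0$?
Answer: $-14074$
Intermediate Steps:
$v{\left(l \right)} = l^{2}$ ($v{\left(l \right)} = l^{2} + 0 = l^{2}$)
$D = 756$ ($D = 4 \left(48 + 3 \cdot 47\right) = 4 \left(48 + 141\right) = 4 \cdot 189 = 756$)
$\left(D + \left(-36 + v{\left(-8 \right)}\right) 2\right) - 14886 = \left(756 + \left(-36 + \left(-8\right)^{2}\right) 2\right) - 14886 = \left(756 + \left(-36 + 64\right) 2\right) - 14886 = \left(756 + 28 \cdot 2\right) - 14886 = \left(756 + 56\right) - 14886 = 812 - 14886 = -14074$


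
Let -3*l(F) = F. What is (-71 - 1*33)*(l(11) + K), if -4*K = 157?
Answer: 13390/3 ≈ 4463.3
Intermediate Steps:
K = -157/4 (K = -¼*157 = -157/4 ≈ -39.250)
l(F) = -F/3
(-71 - 1*33)*(l(11) + K) = (-71 - 1*33)*(-⅓*11 - 157/4) = (-71 - 33)*(-11/3 - 157/4) = -104*(-515/12) = 13390/3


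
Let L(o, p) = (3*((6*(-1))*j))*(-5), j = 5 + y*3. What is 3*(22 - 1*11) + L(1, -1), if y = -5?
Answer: -867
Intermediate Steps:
j = -10 (j = 5 - 5*3 = 5 - 15 = -10)
L(o, p) = -900 (L(o, p) = (3*((6*(-1))*(-10)))*(-5) = (3*(-6*(-10)))*(-5) = (3*60)*(-5) = 180*(-5) = -900)
3*(22 - 1*11) + L(1, -1) = 3*(22 - 1*11) - 900 = 3*(22 - 11) - 900 = 3*11 - 900 = 33 - 900 = -867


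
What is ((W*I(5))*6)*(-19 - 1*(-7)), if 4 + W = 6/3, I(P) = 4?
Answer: 576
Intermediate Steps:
W = -2 (W = -4 + 6/3 = -4 + 6*(⅓) = -4 + 2 = -2)
((W*I(5))*6)*(-19 - 1*(-7)) = (-2*4*6)*(-19 - 1*(-7)) = (-8*6)*(-19 + 7) = -48*(-12) = 576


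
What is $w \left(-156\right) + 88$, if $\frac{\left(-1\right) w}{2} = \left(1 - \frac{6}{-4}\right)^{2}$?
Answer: $2038$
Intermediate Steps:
$w = - \frac{25}{2}$ ($w = - 2 \left(1 - \frac{6}{-4}\right)^{2} = - 2 \left(1 - - \frac{3}{2}\right)^{2} = - 2 \left(1 + \frac{3}{2}\right)^{2} = - 2 \left(\frac{5}{2}\right)^{2} = \left(-2\right) \frac{25}{4} = - \frac{25}{2} \approx -12.5$)
$w \left(-156\right) + 88 = \left(- \frac{25}{2}\right) \left(-156\right) + 88 = 1950 + 88 = 2038$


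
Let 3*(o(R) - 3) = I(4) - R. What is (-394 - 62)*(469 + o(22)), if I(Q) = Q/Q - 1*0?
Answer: -212040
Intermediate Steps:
I(Q) = 1 (I(Q) = 1 + 0 = 1)
o(R) = 10/3 - R/3 (o(R) = 3 + (1 - R)/3 = 3 + (⅓ - R/3) = 10/3 - R/3)
(-394 - 62)*(469 + o(22)) = (-394 - 62)*(469 + (10/3 - ⅓*22)) = -456*(469 + (10/3 - 22/3)) = -456*(469 - 4) = -456*465 = -212040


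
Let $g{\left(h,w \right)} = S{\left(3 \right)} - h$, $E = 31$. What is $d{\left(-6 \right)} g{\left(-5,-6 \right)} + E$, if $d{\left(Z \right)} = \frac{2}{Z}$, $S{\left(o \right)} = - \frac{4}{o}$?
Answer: $\frac{268}{9} \approx 29.778$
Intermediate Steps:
$g{\left(h,w \right)} = - \frac{4}{3} - h$
$d{\left(-6 \right)} g{\left(-5,-6 \right)} + E = \frac{2}{-6} \left(- \frac{4}{3} - -5\right) + 31 = 2 \left(- \frac{1}{6}\right) \left(- \frac{4}{3} + 5\right) + 31 = \left(- \frac{1}{3}\right) \frac{11}{3} + 31 = - \frac{11}{9} + 31 = \frac{268}{9}$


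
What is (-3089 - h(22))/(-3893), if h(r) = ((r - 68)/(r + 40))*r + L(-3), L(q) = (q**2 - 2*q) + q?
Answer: 5625/7099 ≈ 0.79237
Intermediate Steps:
L(q) = q**2 - q
h(r) = 12 + r*(-68 + r)/(40 + r) (h(r) = ((r - 68)/(r + 40))*r - 3*(-1 - 3) = ((-68 + r)/(40 + r))*r - 3*(-4) = ((-68 + r)/(40 + r))*r + 12 = r*(-68 + r)/(40 + r) + 12 = 12 + r*(-68 + r)/(40 + r))
(-3089 - h(22))/(-3893) = (-3089 - (480 + 22**2 - 56*22)/(40 + 22))/(-3893) = (-3089 - (480 + 484 - 1232)/62)*(-1/3893) = (-3089 - (-268)/62)*(-1/3893) = (-3089 - 1*(-134/31))*(-1/3893) = (-3089 + 134/31)*(-1/3893) = -95625/31*(-1/3893) = 5625/7099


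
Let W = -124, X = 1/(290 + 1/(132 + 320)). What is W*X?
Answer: -56048/131081 ≈ -0.42758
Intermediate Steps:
X = 452/131081 (X = 1/(290 + 1/452) = 1/(131081/452) = 452/131081 ≈ 0.0034482)
W*X = -124*452/131081 = -56048/131081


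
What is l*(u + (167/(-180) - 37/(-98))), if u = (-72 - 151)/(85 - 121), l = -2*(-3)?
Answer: 8297/245 ≈ 33.865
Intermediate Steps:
l = 6
u = 223/36 (u = -223/(-36) = -223*(-1/36) = 223/36 ≈ 6.1944)
l*(u + (167/(-180) - 37/(-98))) = 6*(223/36 + (167/(-180) - 37/(-98))) = 6*(223/36 + (167*(-1/180) - 37*(-1/98))) = 6*(223/36 + (-167/180 + 37/98)) = 6*(223/36 - 4853/8820) = 6*(8297/1470) = 8297/245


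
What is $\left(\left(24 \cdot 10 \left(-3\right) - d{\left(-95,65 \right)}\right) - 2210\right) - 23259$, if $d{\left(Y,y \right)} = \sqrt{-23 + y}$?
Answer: $-26189 - \sqrt{42} \approx -26195.0$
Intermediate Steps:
$\left(\left(24 \cdot 10 \left(-3\right) - d{\left(-95,65 \right)}\right) - 2210\right) - 23259 = \left(\left(24 \cdot 10 \left(-3\right) - \sqrt{-23 + 65}\right) - 2210\right) - 23259 = \left(\left(240 \left(-3\right) - \sqrt{42}\right) - 2210\right) - 23259 = \left(\left(-720 - \sqrt{42}\right) - 2210\right) - 23259 = \left(-2930 - \sqrt{42}\right) - 23259 = -26189 - \sqrt{42}$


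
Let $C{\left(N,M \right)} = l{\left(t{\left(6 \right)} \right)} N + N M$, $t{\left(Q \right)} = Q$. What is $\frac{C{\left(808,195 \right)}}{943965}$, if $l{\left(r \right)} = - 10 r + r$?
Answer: $\frac{37976}{314655} \approx 0.12069$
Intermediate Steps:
$l{\left(r \right)} = - 9 r$
$C{\left(N,M \right)} = - 54 N + M N$ ($C{\left(N,M \right)} = \left(-9\right) 6 N + N M = - 54 N + M N$)
$\frac{C{\left(808,195 \right)}}{943965} = \frac{808 \left(-54 + 195\right)}{943965} = 808 \cdot 141 \cdot \frac{1}{943965} = 113928 \cdot \frac{1}{943965} = \frac{37976}{314655}$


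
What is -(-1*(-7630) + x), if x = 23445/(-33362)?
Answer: -254528615/33362 ≈ -7629.3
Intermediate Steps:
x = -23445/33362 (x = 23445*(-1/33362) = -23445/33362 ≈ -0.70275)
-(-1*(-7630) + x) = -(-1*(-7630) - 23445/33362) = -(7630 - 23445/33362) = -1*254528615/33362 = -254528615/33362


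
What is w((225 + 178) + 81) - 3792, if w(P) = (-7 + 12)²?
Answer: -3767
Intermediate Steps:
w(P) = 25 (w(P) = 5² = 25)
w((225 + 178) + 81) - 3792 = 25 - 3792 = -3767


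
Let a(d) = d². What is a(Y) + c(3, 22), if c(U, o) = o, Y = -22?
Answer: 506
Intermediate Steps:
a(Y) + c(3, 22) = (-22)² + 22 = 484 + 22 = 506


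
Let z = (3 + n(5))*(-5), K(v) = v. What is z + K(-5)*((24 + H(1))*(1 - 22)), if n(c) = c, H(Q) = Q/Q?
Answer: 2585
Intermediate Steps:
H(Q) = 1
z = -40 (z = (3 + 5)*(-5) = 8*(-5) = -40)
z + K(-5)*((24 + H(1))*(1 - 22)) = -40 - 5*(24 + 1)*(1 - 22) = -40 - 125*(-21) = -40 - 5*(-525) = -40 + 2625 = 2585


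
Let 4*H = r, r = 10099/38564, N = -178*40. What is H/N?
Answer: -10099/1098302720 ≈ -9.1951e-6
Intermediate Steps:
N = -7120
r = 10099/38564 (r = 10099*(1/38564) = 10099/38564 ≈ 0.26188)
H = 10099/154256 (H = (¼)*(10099/38564) = 10099/154256 ≈ 0.065469)
H/N = (10099/154256)/(-7120) = (10099/154256)*(-1/7120) = -10099/1098302720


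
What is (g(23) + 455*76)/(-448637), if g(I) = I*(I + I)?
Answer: -35638/448637 ≈ -0.079436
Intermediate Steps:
g(I) = 2*I**2 (g(I) = I*(2*I) = 2*I**2)
(g(23) + 455*76)/(-448637) = (2*23**2 + 455*76)/(-448637) = (2*529 + 34580)*(-1/448637) = (1058 + 34580)*(-1/448637) = 35638*(-1/448637) = -35638/448637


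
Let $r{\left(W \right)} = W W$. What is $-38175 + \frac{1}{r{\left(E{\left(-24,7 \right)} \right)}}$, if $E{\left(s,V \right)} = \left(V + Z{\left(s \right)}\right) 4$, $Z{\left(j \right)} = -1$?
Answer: $- \frac{21988799}{576} \approx -38175.0$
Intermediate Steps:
$E{\left(s,V \right)} = -4 + 4 V$ ($E{\left(s,V \right)} = \left(V - 1\right) 4 = \left(-1 + V\right) 4 = -4 + 4 V$)
$r{\left(W \right)} = W^{2}$
$-38175 + \frac{1}{r{\left(E{\left(-24,7 \right)} \right)}} = -38175 + \frac{1}{\left(-4 + 4 \cdot 7\right)^{2}} = -38175 + \frac{1}{\left(-4 + 28\right)^{2}} = -38175 + \frac{1}{24^{2}} = -38175 + \frac{1}{576} = - \frac{21988799}{576}$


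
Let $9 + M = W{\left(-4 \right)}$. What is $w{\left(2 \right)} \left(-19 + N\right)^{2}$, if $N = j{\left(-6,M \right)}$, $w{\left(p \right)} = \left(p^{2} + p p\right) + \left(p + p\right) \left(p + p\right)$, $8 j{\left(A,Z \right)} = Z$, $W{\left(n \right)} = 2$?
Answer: $\frac{75843}{8} \approx 9480.4$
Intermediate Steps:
$M = -7$ ($M = -9 + 2 = -7$)
$j{\left(A,Z \right)} = \frac{Z}{8}$
$w{\left(p \right)} = 6 p^{2}$ ($w{\left(p \right)} = \left(p^{2} + p^{2}\right) + 2 p 2 p = 2 p^{2} + 4 p^{2} = 6 p^{2}$)
$N = - \frac{7}{8}$ ($N = \frac{1}{8} \left(-7\right) = - \frac{7}{8} \approx -0.875$)
$w{\left(2 \right)} \left(-19 + N\right)^{2} = 6 \cdot 2^{2} \left(-19 - \frac{7}{8}\right)^{2} = 6 \cdot 4 \left(- \frac{159}{8}\right)^{2} = 24 \cdot \frac{25281}{64} = \frac{75843}{8}$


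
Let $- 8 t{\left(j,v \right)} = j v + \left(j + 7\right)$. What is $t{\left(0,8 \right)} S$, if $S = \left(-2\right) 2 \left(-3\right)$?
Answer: $- \frac{21}{2} \approx -10.5$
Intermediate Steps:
$t{\left(j,v \right)} = - \frac{7}{8} - \frac{j}{8} - \frac{j v}{8}$ ($t{\left(j,v \right)} = - \frac{j v + \left(j + 7\right)}{8} = - \frac{j v + \left(7 + j\right)}{8} = - \frac{7 + j + j v}{8} = - \frac{7}{8} - \frac{j}{8} - \frac{j v}{8}$)
$S = 12$ ($S = \left(-4\right) \left(-3\right) = 12$)
$t{\left(0,8 \right)} S = \left(- \frac{7}{8} - 0 - 0 \cdot 8\right) 12 = \left(- \frac{7}{8} + 0 + 0\right) 12 = \left(- \frac{7}{8}\right) 12 = - \frac{21}{2}$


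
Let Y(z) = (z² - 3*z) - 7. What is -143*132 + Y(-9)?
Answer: -18775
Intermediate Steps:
Y(z) = -7 + z² - 3*z
-143*132 + Y(-9) = -143*132 + (-7 + (-9)² - 3*(-9)) = -18876 + (-7 + 81 + 27) = -18876 + 101 = -18775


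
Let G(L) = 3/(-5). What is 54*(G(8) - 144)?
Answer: -39042/5 ≈ -7808.4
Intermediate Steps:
G(L) = -⅗ (G(L) = 3*(-⅕) = -⅗)
54*(G(8) - 144) = 54*(-⅗ - 144) = 54*(-723/5) = -39042/5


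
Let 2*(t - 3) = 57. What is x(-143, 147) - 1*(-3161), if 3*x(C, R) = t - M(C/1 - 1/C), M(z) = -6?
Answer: 6347/2 ≈ 3173.5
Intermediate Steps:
t = 63/2 (t = 3 + (1/2)*57 = 3 + 57/2 = 63/2 ≈ 31.500)
x(C, R) = 25/2 (x(C, R) = (63/2 - 1*(-6))/3 = (63/2 + 6)/3 = (1/3)*(75/2) = 25/2)
x(-143, 147) - 1*(-3161) = 25/2 - 1*(-3161) = 25/2 + 3161 = 6347/2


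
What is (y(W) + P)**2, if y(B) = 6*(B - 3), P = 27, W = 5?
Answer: 1521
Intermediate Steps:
y(B) = -18 + 6*B (y(B) = 6*(-3 + B) = -18 + 6*B)
(y(W) + P)**2 = ((-18 + 6*5) + 27)**2 = ((-18 + 30) + 27)**2 = (12 + 27)**2 = 39**2 = 1521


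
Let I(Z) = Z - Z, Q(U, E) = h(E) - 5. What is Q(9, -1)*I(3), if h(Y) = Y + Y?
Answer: 0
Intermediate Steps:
h(Y) = 2*Y
Q(U, E) = -5 + 2*E (Q(U, E) = 2*E - 5 = -5 + 2*E)
I(Z) = 0
Q(9, -1)*I(3) = (-5 + 2*(-1))*0 = (-5 - 2)*0 = -7*0 = 0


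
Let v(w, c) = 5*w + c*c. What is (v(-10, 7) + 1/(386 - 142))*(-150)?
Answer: 18225/122 ≈ 149.39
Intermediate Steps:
v(w, c) = c² + 5*w (v(w, c) = 5*w + c² = c² + 5*w)
(v(-10, 7) + 1/(386 - 142))*(-150) = ((7² + 5*(-10)) + 1/(386 - 142))*(-150) = ((49 - 50) + 1/244)*(-150) = (-1 + 1/244)*(-150) = -243/244*(-150) = 18225/122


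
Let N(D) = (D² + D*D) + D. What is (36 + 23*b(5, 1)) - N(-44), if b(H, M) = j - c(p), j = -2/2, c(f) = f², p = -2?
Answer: -3907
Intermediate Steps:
N(D) = D + 2*D² (N(D) = (D² + D²) + D = 2*D² + D = D + 2*D²)
j = -1 (j = -2*½ = -1)
b(H, M) = -5 (b(H, M) = -1 - 1*(-2)² = -1 - 1*4 = -1 - 4 = -5)
(36 + 23*b(5, 1)) - N(-44) = (36 + 23*(-5)) - (-44)*(1 + 2*(-44)) = (36 - 115) - (-44)*(1 - 88) = -79 - (-44)*(-87) = -79 - 1*3828 = -79 - 3828 = -3907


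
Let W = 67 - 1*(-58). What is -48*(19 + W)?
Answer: -6912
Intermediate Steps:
W = 125 (W = 67 + 58 = 125)
-48*(19 + W) = -48*(19 + 125) = -48*144 = -6912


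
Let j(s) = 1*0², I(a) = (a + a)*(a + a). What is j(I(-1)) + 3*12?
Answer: 36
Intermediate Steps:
I(a) = 4*a² (I(a) = (2*a)*(2*a) = 4*a²)
j(s) = 0 (j(s) = 1*0 = 0)
j(I(-1)) + 3*12 = 0 + 3*12 = 0 + 36 = 36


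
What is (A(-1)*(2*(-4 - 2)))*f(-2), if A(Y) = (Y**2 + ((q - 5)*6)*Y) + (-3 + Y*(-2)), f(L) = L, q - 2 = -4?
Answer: 1008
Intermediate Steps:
q = -2 (q = 2 - 4 = -2)
A(Y) = -3 + Y**2 - 44*Y (A(Y) = (Y**2 + ((-2 - 5)*6)*Y) + (-3 + Y*(-2)) = (Y**2 + (-7*6)*Y) + (-3 - 2*Y) = (Y**2 - 42*Y) + (-3 - 2*Y) = -3 + Y**2 - 44*Y)
(A(-1)*(2*(-4 - 2)))*f(-2) = ((-3 + (-1)**2 - 44*(-1))*(2*(-4 - 2)))*(-2) = ((-3 + 1 + 44)*(2*(-6)))*(-2) = (42*(-12))*(-2) = -504*(-2) = 1008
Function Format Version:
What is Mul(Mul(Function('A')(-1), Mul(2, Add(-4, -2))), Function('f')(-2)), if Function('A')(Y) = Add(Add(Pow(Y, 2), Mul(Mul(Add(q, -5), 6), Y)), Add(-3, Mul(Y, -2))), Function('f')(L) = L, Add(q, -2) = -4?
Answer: 1008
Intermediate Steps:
q = -2 (q = Add(2, -4) = -2)
Function('A')(Y) = Add(-3, Pow(Y, 2), Mul(-44, Y)) (Function('A')(Y) = Add(Add(Pow(Y, 2), Mul(Mul(Add(-2, -5), 6), Y)), Add(-3, Mul(Y, -2))) = Add(Add(Pow(Y, 2), Mul(Mul(-7, 6), Y)), Add(-3, Mul(-2, Y))) = Add(Add(Pow(Y, 2), Mul(-42, Y)), Add(-3, Mul(-2, Y))) = Add(-3, Pow(Y, 2), Mul(-44, Y)))
Mul(Mul(Function('A')(-1), Mul(2, Add(-4, -2))), Function('f')(-2)) = Mul(Mul(Add(-3, Pow(-1, 2), Mul(-44, -1)), Mul(2, Add(-4, -2))), -2) = Mul(Mul(Add(-3, 1, 44), Mul(2, -6)), -2) = Mul(Mul(42, -12), -2) = Mul(-504, -2) = 1008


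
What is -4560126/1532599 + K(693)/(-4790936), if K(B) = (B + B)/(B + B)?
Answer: -21847273350535/7342583722664 ≈ -2.9754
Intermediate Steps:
K(B) = 1 (K(B) = (2*B)/((2*B)) = (2*B)*(1/(2*B)) = 1)
-4560126/1532599 + K(693)/(-4790936) = -4560126/1532599 + 1/(-4790936) = -4560126*1/1532599 + 1*(-1/4790936) = -4560126/1532599 - 1/4790936 = -21847273350535/7342583722664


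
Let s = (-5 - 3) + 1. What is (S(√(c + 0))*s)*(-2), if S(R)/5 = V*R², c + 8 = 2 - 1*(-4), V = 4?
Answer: -560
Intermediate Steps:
s = -7 (s = -8 + 1 = -7)
c = -2 (c = -8 + (2 - 1*(-4)) = -8 + (2 + 4) = -8 + 6 = -2)
S(R) = 20*R² (S(R) = 5*(4*R²) = 20*R²)
(S(√(c + 0))*s)*(-2) = ((20*(√(-2 + 0))²)*(-7))*(-2) = ((20*(√(-2))²)*(-7))*(-2) = ((20*(I*√2)²)*(-7))*(-2) = ((20*(-2))*(-7))*(-2) = -40*(-7)*(-2) = 280*(-2) = -560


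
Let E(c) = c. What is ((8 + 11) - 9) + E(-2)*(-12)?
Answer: 34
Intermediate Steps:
((8 + 11) - 9) + E(-2)*(-12) = ((8 + 11) - 9) - 2*(-12) = (19 - 9) + 24 = 10 + 24 = 34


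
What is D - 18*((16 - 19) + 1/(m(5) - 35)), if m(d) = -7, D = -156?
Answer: -711/7 ≈ -101.57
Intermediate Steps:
D - 18*((16 - 19) + 1/(m(5) - 35)) = -156 - 18*((16 - 19) + 1/(-7 - 35)) = -156 - 18*(-3 + 1/(-42)) = -156 - 18*(-3 - 1/42) = -156 - 18*(-127/42) = -156 + 381/7 = -711/7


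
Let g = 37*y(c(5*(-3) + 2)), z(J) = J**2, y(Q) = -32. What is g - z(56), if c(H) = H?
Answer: -4320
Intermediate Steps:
g = -1184 (g = 37*(-32) = -1184)
g - z(56) = -1184 - 1*56**2 = -1184 - 1*3136 = -1184 - 3136 = -4320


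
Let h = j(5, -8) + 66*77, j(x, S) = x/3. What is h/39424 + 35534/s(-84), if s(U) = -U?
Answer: 7149589/16896 ≈ 423.15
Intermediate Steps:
j(x, S) = x/3 (j(x, S) = x*(1/3) = x/3)
h = 15251/3 (h = (1/3)*5 + 66*77 = 5/3 + 5082 = 15251/3 ≈ 5083.7)
h/39424 + 35534/s(-84) = (15251/3)/39424 + 35534/((-1*(-84))) = (15251/3)*(1/39424) + 35534/84 = 15251/118272 + 35534*(1/84) = 15251/118272 + 17767/42 = 7149589/16896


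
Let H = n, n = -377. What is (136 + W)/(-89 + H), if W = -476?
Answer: 170/233 ≈ 0.72961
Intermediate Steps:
H = -377
(136 + W)/(-89 + H) = (136 - 476)/(-89 - 377) = -340/(-466) = -340*(-1/466) = 170/233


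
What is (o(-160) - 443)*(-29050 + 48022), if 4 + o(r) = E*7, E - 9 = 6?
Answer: -6488424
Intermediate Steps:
E = 15 (E = 9 + 6 = 15)
o(r) = 101 (o(r) = -4 + 15*7 = -4 + 105 = 101)
(o(-160) - 443)*(-29050 + 48022) = (101 - 443)*(-29050 + 48022) = -342*18972 = -6488424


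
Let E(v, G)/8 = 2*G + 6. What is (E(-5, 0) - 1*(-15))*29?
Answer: 1827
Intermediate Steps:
E(v, G) = 48 + 16*G (E(v, G) = 8*(2*G + 6) = 8*(6 + 2*G) = 48 + 16*G)
(E(-5, 0) - 1*(-15))*29 = ((48 + 16*0) - 1*(-15))*29 = ((48 + 0) + 15)*29 = (48 + 15)*29 = 63*29 = 1827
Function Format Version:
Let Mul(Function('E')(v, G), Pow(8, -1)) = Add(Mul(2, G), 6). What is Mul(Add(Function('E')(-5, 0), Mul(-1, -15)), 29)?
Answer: 1827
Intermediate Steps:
Function('E')(v, G) = Add(48, Mul(16, G)) (Function('E')(v, G) = Mul(8, Add(Mul(2, G), 6)) = Mul(8, Add(6, Mul(2, G))) = Add(48, Mul(16, G)))
Mul(Add(Function('E')(-5, 0), Mul(-1, -15)), 29) = Mul(Add(Add(48, Mul(16, 0)), Mul(-1, -15)), 29) = Mul(Add(Add(48, 0), 15), 29) = Mul(Add(48, 15), 29) = Mul(63, 29) = 1827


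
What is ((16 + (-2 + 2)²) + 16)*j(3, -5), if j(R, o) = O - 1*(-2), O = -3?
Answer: -32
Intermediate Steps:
j(R, o) = -1 (j(R, o) = -3 - 1*(-2) = -3 + 2 = -1)
((16 + (-2 + 2)²) + 16)*j(3, -5) = ((16 + (-2 + 2)²) + 16)*(-1) = ((16 + 0²) + 16)*(-1) = ((16 + 0) + 16)*(-1) = (16 + 16)*(-1) = 32*(-1) = -32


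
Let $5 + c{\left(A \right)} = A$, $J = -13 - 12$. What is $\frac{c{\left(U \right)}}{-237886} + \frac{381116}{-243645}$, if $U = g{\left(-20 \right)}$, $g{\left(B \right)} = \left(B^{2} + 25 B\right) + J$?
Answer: $- \frac{45315243463}{28979867235} \approx -1.5637$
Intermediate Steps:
$J = -25$ ($J = -13 - 12 = -25$)
$g{\left(B \right)} = -25 + B^{2} + 25 B$ ($g{\left(B \right)} = \left(B^{2} + 25 B\right) - 25 = -25 + B^{2} + 25 B$)
$U = -125$ ($U = -25 + \left(-20\right)^{2} + 25 \left(-20\right) = -25 + 400 - 500 = -125$)
$c{\left(A \right)} = -5 + A$
$\frac{c{\left(U \right)}}{-237886} + \frac{381116}{-243645} = \frac{-5 - 125}{-237886} + \frac{381116}{-243645} = \left(-130\right) \left(- \frac{1}{237886}\right) + 381116 \left(- \frac{1}{243645}\right) = \frac{65}{118943} - \frac{381116}{243645} = - \frac{45315243463}{28979867235}$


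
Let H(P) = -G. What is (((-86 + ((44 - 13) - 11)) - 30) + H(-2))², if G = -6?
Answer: 8100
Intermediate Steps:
H(P) = 6 (H(P) = -1*(-6) = 6)
(((-86 + ((44 - 13) - 11)) - 30) + H(-2))² = (((-86 + ((44 - 13) - 11)) - 30) + 6)² = (((-86 + (31 - 11)) - 30) + 6)² = (((-86 + 20) - 30) + 6)² = ((-66 - 30) + 6)² = (-96 + 6)² = (-90)² = 8100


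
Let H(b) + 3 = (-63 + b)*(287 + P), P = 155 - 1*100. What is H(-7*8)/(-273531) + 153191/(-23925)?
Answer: -13642905332/2181409725 ≈ -6.2542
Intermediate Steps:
P = 55 (P = 155 - 100 = 55)
H(b) = -21549 + 342*b (H(b) = -3 + (-63 + b)*(287 + 55) = -3 + (-63 + b)*342 = -3 + (-21546 + 342*b) = -21549 + 342*b)
H(-7*8)/(-273531) + 153191/(-23925) = (-21549 + 342*(-7*8))/(-273531) + 153191/(-23925) = (-21549 + 342*(-56))*(-1/273531) + 153191*(-1/23925) = (-21549 - 19152)*(-1/273531) - 153191/23925 = -40701*(-1/273531) - 153191/23925 = 13567/91177 - 153191/23925 = -13642905332/2181409725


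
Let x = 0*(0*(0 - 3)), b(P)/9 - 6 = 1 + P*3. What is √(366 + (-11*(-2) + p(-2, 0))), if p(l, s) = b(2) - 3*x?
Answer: √505 ≈ 22.472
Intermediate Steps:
b(P) = 63 + 27*P (b(P) = 54 + 9*(1 + P*3) = 54 + 9*(1 + 3*P) = 54 + (9 + 27*P) = 63 + 27*P)
x = 0 (x = 0*(0*(-3)) = 0*0 = 0)
p(l, s) = 117 (p(l, s) = (63 + 27*2) - 3*0 = (63 + 54) + 0 = 117 + 0 = 117)
√(366 + (-11*(-2) + p(-2, 0))) = √(366 + (-11*(-2) + 117)) = √(366 + (22 + 117)) = √(366 + 139) = √505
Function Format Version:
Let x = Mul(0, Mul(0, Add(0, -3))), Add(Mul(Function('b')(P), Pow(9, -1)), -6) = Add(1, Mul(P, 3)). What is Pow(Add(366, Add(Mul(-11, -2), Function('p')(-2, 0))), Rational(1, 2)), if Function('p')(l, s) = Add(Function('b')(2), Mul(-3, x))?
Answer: Pow(505, Rational(1, 2)) ≈ 22.472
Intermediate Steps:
Function('b')(P) = Add(63, Mul(27, P)) (Function('b')(P) = Add(54, Mul(9, Add(1, Mul(P, 3)))) = Add(54, Mul(9, Add(1, Mul(3, P)))) = Add(54, Add(9, Mul(27, P))) = Add(63, Mul(27, P)))
x = 0 (x = Mul(0, Mul(0, -3)) = Mul(0, 0) = 0)
Function('p')(l, s) = 117 (Function('p')(l, s) = Add(Add(63, Mul(27, 2)), Mul(-3, 0)) = Add(Add(63, 54), 0) = Add(117, 0) = 117)
Pow(Add(366, Add(Mul(-11, -2), Function('p')(-2, 0))), Rational(1, 2)) = Pow(Add(366, Add(Mul(-11, -2), 117)), Rational(1, 2)) = Pow(Add(366, Add(22, 117)), Rational(1, 2)) = Pow(Add(366, 139), Rational(1, 2)) = Pow(505, Rational(1, 2))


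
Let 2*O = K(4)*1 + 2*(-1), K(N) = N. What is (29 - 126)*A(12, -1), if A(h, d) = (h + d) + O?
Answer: -1164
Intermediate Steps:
O = 1 (O = (4*1 + 2*(-1))/2 = (4 - 2)/2 = (½)*2 = 1)
A(h, d) = 1 + d + h (A(h, d) = (h + d) + 1 = (d + h) + 1 = 1 + d + h)
(29 - 126)*A(12, -1) = (29 - 126)*(1 - 1 + 12) = -97*12 = -1164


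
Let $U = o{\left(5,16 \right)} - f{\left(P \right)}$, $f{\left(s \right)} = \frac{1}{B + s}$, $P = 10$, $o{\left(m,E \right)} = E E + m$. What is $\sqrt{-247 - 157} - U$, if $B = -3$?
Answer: $- \frac{1826}{7} + 2 i \sqrt{101} \approx -260.86 + 20.1 i$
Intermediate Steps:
$o{\left(m,E \right)} = m + E^{2}$ ($o{\left(m,E \right)} = E^{2} + m = m + E^{2}$)
$f{\left(s \right)} = \frac{1}{-3 + s}$
$U = \frac{1826}{7}$ ($U = \left(5 + 16^{2}\right) - \frac{1}{-3 + 10} = \left(5 + 256\right) - \frac{1}{7} = 261 - \frac{1}{7} = \frac{1826}{7} \approx 260.86$)
$\sqrt{-247 - 157} - U = \sqrt{-247 - 157} - \frac{1826}{7} = \sqrt{-404} - \frac{1826}{7} = 2 i \sqrt{101} - \frac{1826}{7} = - \frac{1826}{7} + 2 i \sqrt{101}$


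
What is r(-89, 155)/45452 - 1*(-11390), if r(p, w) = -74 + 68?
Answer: 258849137/22726 ≈ 11390.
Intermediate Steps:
r(p, w) = -6
r(-89, 155)/45452 - 1*(-11390) = -6/45452 - 1*(-11390) = -6*1/45452 + 11390 = -3/22726 + 11390 = 258849137/22726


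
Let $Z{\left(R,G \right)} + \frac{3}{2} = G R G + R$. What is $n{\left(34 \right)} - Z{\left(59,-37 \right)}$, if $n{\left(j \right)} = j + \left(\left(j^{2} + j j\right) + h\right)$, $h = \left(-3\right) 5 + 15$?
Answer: $- \frac{156965}{2} \approx -78483.0$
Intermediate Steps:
$h = 0$ ($h = -15 + 15 = 0$)
$Z{\left(R,G \right)} = - \frac{3}{2} + R + R G^{2}$ ($Z{\left(R,G \right)} = - \frac{3}{2} + \left(G R G + R\right) = - \frac{3}{2} + \left(R G^{2} + R\right) = - \frac{3}{2} + \left(R + R G^{2}\right) = - \frac{3}{2} + R + R G^{2}$)
$n{\left(j \right)} = j + 2 j^{2}$ ($n{\left(j \right)} = j + \left(\left(j^{2} + j j\right) + 0\right) = j + \left(\left(j^{2} + j^{2}\right) + 0\right) = j + \left(2 j^{2} + 0\right) = j + 2 j^{2}$)
$n{\left(34 \right)} - Z{\left(59,-37 \right)} = 34 \left(1 + 2 \cdot 34\right) - \left(- \frac{3}{2} + 59 + 59 \left(-37\right)^{2}\right) = 34 \left(1 + 68\right) - \left(- \frac{3}{2} + 59 + 59 \cdot 1369\right) = 34 \cdot 69 - \left(- \frac{3}{2} + 59 + 80771\right) = 2346 - \frac{161657}{2} = - \frac{156965}{2}$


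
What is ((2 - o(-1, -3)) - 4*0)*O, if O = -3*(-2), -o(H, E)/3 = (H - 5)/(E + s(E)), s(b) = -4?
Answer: 192/7 ≈ 27.429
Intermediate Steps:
o(H, E) = -3*(-5 + H)/(-4 + E) (o(H, E) = -3*(H - 5)/(E - 4) = -3*(-5 + H)/(-4 + E))
O = 6
((2 - o(-1, -3)) - 4*0)*O = ((2 - 3*(5 - 1*(-1))/(-4 - 3)) - 4*0)*6 = ((2 - 3*(5 + 1)/(-7)) + 0)*6 = ((2 - 3*(-1)*6/7) + 0)*6 = ((2 - 1*(-18/7)) + 0)*6 = ((2 + 18/7) + 0)*6 = (32/7 + 0)*6 = (32/7)*6 = 192/7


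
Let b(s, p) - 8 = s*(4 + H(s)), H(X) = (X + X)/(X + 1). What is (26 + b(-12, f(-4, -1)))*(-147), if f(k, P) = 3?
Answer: 64974/11 ≈ 5906.7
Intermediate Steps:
H(X) = 2*X/(1 + X) (H(X) = (2*X)/(1 + X) = 2*X/(1 + X))
b(s, p) = 8 + s*(4 + 2*s/(1 + s))
(26 + b(-12, f(-4, -1)))*(-147) = (26 + 2*(4 + 3*(-12)**2 + 6*(-12))/(1 - 12))*(-147) = (26 + 2*(4 + 3*144 - 72)/(-11))*(-147) = (26 + 2*(-1/11)*(4 + 432 - 72))*(-147) = (26 + 2*(-1/11)*364)*(-147) = (26 - 728/11)*(-147) = -442/11*(-147) = 64974/11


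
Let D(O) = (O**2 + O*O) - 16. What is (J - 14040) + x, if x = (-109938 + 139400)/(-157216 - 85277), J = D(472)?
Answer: 104638609954/242493 ≈ 4.3151e+5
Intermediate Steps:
D(O) = -16 + 2*O**2 (D(O) = (O**2 + O**2) - 16 = 2*O**2 - 16 = -16 + 2*O**2)
J = 445552 (J = -16 + 2*472**2 = -16 + 2*222784 = -16 + 445568 = 445552)
x = -29462/242493 (x = 29462/(-242493) = 29462*(-1/242493) = -29462/242493 ≈ -0.12150)
(J - 14040) + x = (445552 - 14040) - 29462/242493 = 431512 - 29462/242493 = 104638609954/242493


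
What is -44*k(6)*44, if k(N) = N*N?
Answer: -69696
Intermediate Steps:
k(N) = N²
-44*k(6)*44 = -44*6²*44 = -44*36*44 = -1584*44 = -69696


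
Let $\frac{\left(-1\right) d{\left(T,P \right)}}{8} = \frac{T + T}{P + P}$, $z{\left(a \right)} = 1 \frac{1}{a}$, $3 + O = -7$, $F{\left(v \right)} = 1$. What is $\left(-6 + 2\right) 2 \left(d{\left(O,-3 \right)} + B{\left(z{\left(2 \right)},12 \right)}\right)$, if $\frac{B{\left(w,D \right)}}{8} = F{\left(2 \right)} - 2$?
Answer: $\frac{832}{3} \approx 277.33$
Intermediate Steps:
$O = -10$ ($O = -3 - 7 = -10$)
$z{\left(a \right)} = \frac{1}{a}$
$d{\left(T,P \right)} = - \frac{8 T}{P}$ ($d{\left(T,P \right)} = - 8 \frac{T + T}{P + P} = - 8 \frac{2 T}{2 P} = - 8 \cdot 2 T \frac{1}{2 P} = - 8 \frac{T}{P} = - \frac{8 T}{P}$)
$B{\left(w,D \right)} = -8$ ($B{\left(w,D \right)} = 8 \left(1 - 2\right) = 8 \left(-1\right) = -8$)
$\left(-6 + 2\right) 2 \left(d{\left(O,-3 \right)} + B{\left(z{\left(2 \right)},12 \right)}\right) = \left(-6 + 2\right) 2 \left(\left(-8\right) \left(-10\right) \frac{1}{-3} - 8\right) = \left(-4\right) 2 \left(\left(-8\right) \left(-10\right) \left(- \frac{1}{3}\right) - 8\right) = - 8 \left(- \frac{80}{3} - 8\right) = \left(-8\right) \left(- \frac{104}{3}\right) = \frac{832}{3}$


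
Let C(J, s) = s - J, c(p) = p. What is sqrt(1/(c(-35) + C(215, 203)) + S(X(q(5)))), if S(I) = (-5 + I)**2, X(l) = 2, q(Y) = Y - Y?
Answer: sqrt(19834)/47 ≈ 2.9965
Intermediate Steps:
q(Y) = 0
sqrt(1/(c(-35) + C(215, 203)) + S(X(q(5)))) = sqrt(1/(-35 + (203 - 1*215)) + (-5 + 2)**2) = sqrt(1/(-35 + (203 - 215)) + (-3)**2) = sqrt(1/(-35 - 12) + 9) = sqrt(1/(-47) + 9) = sqrt(-1/47 + 9) = sqrt(422/47) = sqrt(19834)/47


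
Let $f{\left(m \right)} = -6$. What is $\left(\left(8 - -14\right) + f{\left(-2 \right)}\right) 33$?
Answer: $528$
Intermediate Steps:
$\left(\left(8 - -14\right) + f{\left(-2 \right)}\right) 33 = \left(\left(8 - -14\right) - 6\right) 33 = \left(\left(8 + 14\right) - 6\right) 33 = \left(22 - 6\right) 33 = 16 \cdot 33 = 528$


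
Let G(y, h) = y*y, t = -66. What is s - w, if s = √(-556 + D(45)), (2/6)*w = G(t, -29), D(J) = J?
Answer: -13068 + I*√511 ≈ -13068.0 + 22.605*I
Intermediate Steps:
G(y, h) = y²
w = 13068 (w = 3*(-66)² = 3*4356 = 13068)
s = I*√511 (s = √(-556 + 45) = √(-511) = I*√511 ≈ 22.605*I)
s - w = I*√511 - 1*13068 = I*√511 - 13068 = -13068 + I*√511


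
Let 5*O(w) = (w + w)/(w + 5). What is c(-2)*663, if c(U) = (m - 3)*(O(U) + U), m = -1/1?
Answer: 30056/5 ≈ 6011.2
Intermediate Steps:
m = -1 (m = -1*1 = -1)
O(w) = 2*w/(5*(5 + w)) (O(w) = ((w + w)/(w + 5))/5 = ((2*w)/(5 + w))/5 = (2*w/(5 + w))/5 = 2*w/(5*(5 + w)))
c(U) = -4*U - 8*U/(5*(5 + U)) (c(U) = (-1 - 3)*(2*U/(5*(5 + U)) + U) = -4*(U + 2*U/(5*(5 + U))) = -4*U - 8*U/(5*(5 + U)))
c(-2)*663 = ((4/5)*(-2)*(-27 - 5*(-2))/(5 - 2))*663 = ((4/5)*(-2)*(-27 + 10)/3)*663 = ((4/5)*(-2)*(1/3)*(-17))*663 = (136/15)*663 = 30056/5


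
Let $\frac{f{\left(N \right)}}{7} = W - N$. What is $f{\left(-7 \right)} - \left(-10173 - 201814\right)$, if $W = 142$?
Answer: $213030$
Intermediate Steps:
$f{\left(N \right)} = 994 - 7 N$ ($f{\left(N \right)} = 7 \left(142 - N\right) = 994 - 7 N$)
$f{\left(-7 \right)} - \left(-10173 - 201814\right) = \left(994 - -49\right) - \left(-10173 - 201814\right) = \left(994 + 49\right) - -211987 = 1043 + 211987 = 213030$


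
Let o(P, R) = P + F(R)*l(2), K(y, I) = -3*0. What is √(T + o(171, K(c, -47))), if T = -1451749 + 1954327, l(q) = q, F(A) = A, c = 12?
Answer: 3*√55861 ≈ 709.05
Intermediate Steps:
K(y, I) = 0
T = 502578
o(P, R) = P + 2*R (o(P, R) = P + R*2 = P + 2*R)
√(T + o(171, K(c, -47))) = √(502578 + (171 + 2*0)) = √(502578 + (171 + 0)) = √(502578 + 171) = √502749 = 3*√55861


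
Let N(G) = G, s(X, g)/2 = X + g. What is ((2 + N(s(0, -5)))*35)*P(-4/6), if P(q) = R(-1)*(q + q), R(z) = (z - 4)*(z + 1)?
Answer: 0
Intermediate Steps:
s(X, g) = 2*X + 2*g (s(X, g) = 2*(X + g) = 2*X + 2*g)
R(z) = (1 + z)*(-4 + z) (R(z) = (-4 + z)*(1 + z) = (1 + z)*(-4 + z))
P(q) = 0 (P(q) = (-4 + (-1)² - 3*(-1))*(q + q) = (-4 + 1 + 3)*(2*q) = 0*(2*q) = 0)
((2 + N(s(0, -5)))*35)*P(-4/6) = ((2 + (2*0 + 2*(-5)))*35)*0 = ((2 + (0 - 10))*35)*0 = ((2 - 10)*35)*0 = -8*35*0 = -280*0 = 0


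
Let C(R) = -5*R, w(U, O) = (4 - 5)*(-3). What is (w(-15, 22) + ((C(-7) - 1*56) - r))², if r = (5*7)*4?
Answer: 24964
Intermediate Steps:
w(U, O) = 3 (w(U, O) = -1*(-3) = 3)
r = 140 (r = 35*4 = 140)
(w(-15, 22) + ((C(-7) - 1*56) - r))² = (3 + ((-5*(-7) - 1*56) - 1*140))² = (3 + ((35 - 56) - 140))² = (3 + (-21 - 140))² = (3 - 161)² = (-158)² = 24964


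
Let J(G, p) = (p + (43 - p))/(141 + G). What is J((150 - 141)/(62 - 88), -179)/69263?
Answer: 1118/253294791 ≈ 4.4138e-6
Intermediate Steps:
J(G, p) = 43/(141 + G)
J((150 - 141)/(62 - 88), -179)/69263 = (43/(141 + (150 - 141)/(62 - 88)))/69263 = (43/(141 + 9/(-26)))*(1/69263) = (43/(141 + 9*(-1/26)))*(1/69263) = (43/(141 - 9/26))*(1/69263) = (43/(3657/26))*(1/69263) = (43*(26/3657))*(1/69263) = (1118/3657)*(1/69263) = 1118/253294791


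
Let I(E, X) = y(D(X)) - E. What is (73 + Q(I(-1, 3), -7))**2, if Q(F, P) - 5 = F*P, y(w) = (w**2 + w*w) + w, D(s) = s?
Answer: 5776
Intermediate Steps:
y(w) = w + 2*w**2 (y(w) = (w**2 + w**2) + w = 2*w**2 + w = w + 2*w**2)
I(E, X) = -E + X*(1 + 2*X) (I(E, X) = X*(1 + 2*X) - E = -E + X*(1 + 2*X))
Q(F, P) = 5 + F*P
(73 + Q(I(-1, 3), -7))**2 = (73 + (5 + (-1*(-1) + 3*(1 + 2*3))*(-7)))**2 = (73 + (5 + (1 + 3*(1 + 6))*(-7)))**2 = (73 + (5 + (1 + 3*7)*(-7)))**2 = (73 + (5 + (1 + 21)*(-7)))**2 = (73 + (5 + 22*(-7)))**2 = (73 + (5 - 154))**2 = (73 - 149)**2 = (-76)**2 = 5776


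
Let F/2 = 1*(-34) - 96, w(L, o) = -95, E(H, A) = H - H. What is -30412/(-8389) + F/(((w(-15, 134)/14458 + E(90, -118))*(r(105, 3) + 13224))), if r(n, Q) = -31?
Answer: 13930269228/2102845463 ≈ 6.6245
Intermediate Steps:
E(H, A) = 0
F = -260 (F = 2*(1*(-34) - 96) = 2*(-34 - 96) = 2*(-130) = -260)
-30412/(-8389) + F/(((w(-15, 134)/14458 + E(90, -118))*(r(105, 3) + 13224))) = -30412/(-8389) - 260*1/((-31 + 13224)*(-95/14458 + 0)) = -30412*(-1/8389) - 260*1/(13193*(-95*1/14458 + 0)) = 30412/8389 - 260*1/(13193*(-95/14458 + 0)) = 30412/8389 - 260/((-95/14458*13193)) = 30412/8389 - 260/(-1253335/14458) = 30412/8389 - 260*(-14458/1253335) = 30412/8389 + 751816/250667 = 13930269228/2102845463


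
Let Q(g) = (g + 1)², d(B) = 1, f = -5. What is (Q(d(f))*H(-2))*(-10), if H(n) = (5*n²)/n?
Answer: 400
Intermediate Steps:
H(n) = 5*n
Q(g) = (1 + g)²
(Q(d(f))*H(-2))*(-10) = ((1 + 1)²*(5*(-2)))*(-10) = (2²*(-10))*(-10) = (4*(-10))*(-10) = -40*(-10) = 400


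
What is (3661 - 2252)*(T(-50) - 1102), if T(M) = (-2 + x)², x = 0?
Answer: -1547082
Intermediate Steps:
T(M) = 4 (T(M) = (-2 + 0)² = (-2)² = 4)
(3661 - 2252)*(T(-50) - 1102) = (3661 - 2252)*(4 - 1102) = 1409*(-1098) = -1547082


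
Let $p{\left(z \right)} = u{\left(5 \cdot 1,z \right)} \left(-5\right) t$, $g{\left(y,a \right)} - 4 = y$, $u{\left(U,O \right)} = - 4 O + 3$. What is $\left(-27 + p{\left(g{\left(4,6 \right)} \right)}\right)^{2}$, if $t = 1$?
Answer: $13924$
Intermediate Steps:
$u{\left(U,O \right)} = 3 - 4 O$
$g{\left(y,a \right)} = 4 + y$
$p{\left(z \right)} = -15 + 20 z$ ($p{\left(z \right)} = \left(3 - 4 z\right) \left(-5\right) 1 = \left(-15 + 20 z\right) 1 = -15 + 20 z$)
$\left(-27 + p{\left(g{\left(4,6 \right)} \right)}\right)^{2} = \left(-27 - \left(15 - 20 \left(4 + 4\right)\right)\right)^{2} = \left(-27 + \left(-15 + 20 \cdot 8\right)\right)^{2} = \left(-27 + \left(-15 + 160\right)\right)^{2} = \left(-27 + 145\right)^{2} = 118^{2} = 13924$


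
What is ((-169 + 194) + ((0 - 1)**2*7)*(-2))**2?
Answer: 121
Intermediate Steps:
((-169 + 194) + ((0 - 1)**2*7)*(-2))**2 = (25 + ((-1)**2*7)*(-2))**2 = (25 + (1*7)*(-2))**2 = (25 + 7*(-2))**2 = (25 - 14)**2 = 11**2 = 121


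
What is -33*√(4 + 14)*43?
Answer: -4257*√2 ≈ -6020.3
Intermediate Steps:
-33*√(4 + 14)*43 = -99*√2*43 = -4257*√2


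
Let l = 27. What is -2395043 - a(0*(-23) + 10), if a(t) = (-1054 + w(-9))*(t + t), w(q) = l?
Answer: -2374503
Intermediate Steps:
w(q) = 27
a(t) = -2054*t (a(t) = (-1054 + 27)*(t + t) = -2054*t)
-2395043 - a(0*(-23) + 10) = -2395043 - (-2054)*(0*(-23) + 10) = -2395043 - (-2054)*(0 + 10) = -2395043 - (-2054)*10 = -2395043 - 1*(-20540) = -2395043 + 20540 = -2374503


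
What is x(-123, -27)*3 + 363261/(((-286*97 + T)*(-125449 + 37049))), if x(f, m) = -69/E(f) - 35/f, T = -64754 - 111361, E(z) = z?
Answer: 1874194608901/738859310800 ≈ 2.5366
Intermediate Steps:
T = -176115
x(f, m) = -104/f (x(f, m) = -69/f - 35/f = -104/f)
x(-123, -27)*3 + 363261/(((-286*97 + T)*(-125449 + 37049))) = -104/(-123)*3 + 363261/(((-286*97 - 176115)*(-125449 + 37049))) = -104*(-1/123)*3 + 363261/(((-27742 - 176115)*(-88400))) = (104/123)*3 + 363261/((-203857*(-88400))) = 104/41 + 363261/18020958800 = 1874194608901/738859310800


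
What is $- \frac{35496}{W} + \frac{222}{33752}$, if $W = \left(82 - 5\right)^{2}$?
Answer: $- \frac{598372377}{100057804} \approx -5.9803$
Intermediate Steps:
$W = 5929$ ($W = 77^{2} = 5929$)
$- \frac{35496}{W} + \frac{222}{33752} = - \frac{35496}{5929} + \frac{222}{33752} = \left(-35496\right) \frac{1}{5929} + 222 \cdot \frac{1}{33752} = - \frac{35496}{5929} + \frac{111}{16876} = - \frac{598372377}{100057804}$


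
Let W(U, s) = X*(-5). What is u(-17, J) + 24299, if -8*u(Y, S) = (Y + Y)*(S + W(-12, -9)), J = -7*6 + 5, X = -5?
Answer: 24248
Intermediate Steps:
J = -37 (J = -42 + 5 = -37)
W(U, s) = 25 (W(U, s) = -5*(-5) = 25)
u(Y, S) = -Y*(25 + S)/4 (u(Y, S) = -(Y + Y)*(S + 25)/8 = -2*Y*(25 + S)/8 = -Y*(25 + S)/4)
u(-17, J) + 24299 = -1/4*(-17)*(25 - 37) + 24299 = -1/4*(-17)*(-12) + 24299 = -51 + 24299 = 24248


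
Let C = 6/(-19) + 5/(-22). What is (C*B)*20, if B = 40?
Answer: -90800/209 ≈ -434.45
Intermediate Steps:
C = -227/418 (C = 6*(-1/19) + 5*(-1/22) = -6/19 - 5/22 = -227/418 ≈ -0.54306)
(C*B)*20 = -227/418*40*20 = -4540/209*20 = -90800/209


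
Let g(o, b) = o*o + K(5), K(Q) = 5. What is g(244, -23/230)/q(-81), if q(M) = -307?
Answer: -59541/307 ≈ -193.94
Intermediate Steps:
g(o, b) = 5 + o² (g(o, b) = o*o + 5 = o² + 5 = 5 + o²)
g(244, -23/230)/q(-81) = (5 + 244²)/(-307) = (5 + 59536)*(-1/307) = 59541*(-1/307) = -59541/307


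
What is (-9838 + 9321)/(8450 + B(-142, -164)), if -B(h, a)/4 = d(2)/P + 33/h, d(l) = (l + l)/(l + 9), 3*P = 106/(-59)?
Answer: -21400181/349909864 ≈ -0.061159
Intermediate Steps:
P = -106/177 (P = (106/(-59))/3 = (106*(-1/59))/3 = (1/3)*(-106/59) = -106/177 ≈ -0.59887)
d(l) = 2*l/(9 + l) (d(l) = (2*l)/(9 + l) = 2*l/(9 + l))
B(h, a) = 1416/583 - 132/h (B(h, a) = -4*((2*2/(9 + 2))/(-106/177) + 33/h) = -4*((2*2/11)*(-177/106) + 33/h) = -4*((2*2*(1/11))*(-177/106) + 33/h) = -4*((4/11)*(-177/106) + 33/h) = -4*(-354/583 + 33/h) = 1416/583 - 132/h)
(-9838 + 9321)/(8450 + B(-142, -164)) = (-9838 + 9321)/(8450 + (1416/583 - 132/(-142))) = -517/(8450 + (1416/583 - 132*(-1/142))) = -517/(8450 + (1416/583 + 66/71)) = -517/(8450 + 139014/41393) = -517/349909864/41393 = -517*41393/349909864 = -21400181/349909864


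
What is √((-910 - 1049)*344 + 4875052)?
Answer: 2*√1050289 ≈ 2049.7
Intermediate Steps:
√((-910 - 1049)*344 + 4875052) = √(-1959*344 + 4875052) = √(-673896 + 4875052) = √4201156 = 2*√1050289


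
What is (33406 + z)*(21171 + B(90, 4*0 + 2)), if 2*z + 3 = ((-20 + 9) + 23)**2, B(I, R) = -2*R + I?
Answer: 1423219921/2 ≈ 7.1161e+8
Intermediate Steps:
B(I, R) = I - 2*R
z = 141/2 (z = -3/2 + ((-20 + 9) + 23)**2/2 = -3/2 + (-11 + 23)**2/2 = -3/2 + (1/2)*12**2 = -3/2 + (1/2)*144 = -3/2 + 72 = 141/2 ≈ 70.500)
(33406 + z)*(21171 + B(90, 4*0 + 2)) = (33406 + 141/2)*(21171 + (90 - 2*(4*0 + 2))) = 66953*(21171 + (90 - 2*(0 + 2)))/2 = 66953*(21171 + (90 - 2*2))/2 = 66953*(21171 + (90 - 4))/2 = 66953*(21171 + 86)/2 = (66953/2)*21257 = 1423219921/2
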